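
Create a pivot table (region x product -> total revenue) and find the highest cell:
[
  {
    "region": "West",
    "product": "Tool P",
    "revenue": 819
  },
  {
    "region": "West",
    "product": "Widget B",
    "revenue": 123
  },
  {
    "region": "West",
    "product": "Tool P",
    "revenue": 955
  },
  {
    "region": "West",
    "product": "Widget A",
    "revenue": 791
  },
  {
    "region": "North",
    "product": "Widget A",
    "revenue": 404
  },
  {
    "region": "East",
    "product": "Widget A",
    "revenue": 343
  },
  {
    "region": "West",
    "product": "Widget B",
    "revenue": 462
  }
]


Pivot: region (rows) x product (columns) -> total revenue

     Tool P        Widget A      Widget B    
East             0           343             0  
North            0           404             0  
West          1774           791           585  

Highest: West / Tool P = $1774

West / Tool P = $1774


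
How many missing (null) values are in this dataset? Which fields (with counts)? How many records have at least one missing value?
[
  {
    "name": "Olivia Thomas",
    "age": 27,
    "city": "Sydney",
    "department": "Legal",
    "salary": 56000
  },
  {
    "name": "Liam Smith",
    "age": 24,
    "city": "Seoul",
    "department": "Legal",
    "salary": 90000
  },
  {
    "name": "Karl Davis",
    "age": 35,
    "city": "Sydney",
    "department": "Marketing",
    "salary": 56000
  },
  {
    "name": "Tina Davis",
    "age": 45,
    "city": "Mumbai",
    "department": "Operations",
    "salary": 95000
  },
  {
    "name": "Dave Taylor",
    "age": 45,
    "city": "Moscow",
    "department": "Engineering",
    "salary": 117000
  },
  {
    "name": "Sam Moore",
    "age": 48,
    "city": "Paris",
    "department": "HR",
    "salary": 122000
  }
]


Checking for missing (null) values in 6 records:

  Olivia Thomas: complete
  Liam Smith: complete
  Karl Davis: complete
  Tina Davis: complete
  Dave Taylor: complete
  Sam Moore: complete

Per field:
  name: 0 missing
  age: 0 missing
  city: 0 missing
  department: 0 missing
  salary: 0 missing

Total missing values: 0
Records with any missing: 0

0 missing values (none); 0 incomplete records


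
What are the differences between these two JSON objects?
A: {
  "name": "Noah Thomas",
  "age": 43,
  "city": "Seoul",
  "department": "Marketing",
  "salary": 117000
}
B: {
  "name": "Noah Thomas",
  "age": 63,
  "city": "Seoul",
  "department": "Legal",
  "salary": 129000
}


Comparing each field (in key order):
  name: same
  age: DIFFERENT
  city: same
  department: DIFFERENT
  salary: DIFFERENT
Differences:
  age: 43 -> 63
  department: Marketing -> Legal
  salary: 117000 -> 129000

3 field(s) changed

3 changes: age, department, salary


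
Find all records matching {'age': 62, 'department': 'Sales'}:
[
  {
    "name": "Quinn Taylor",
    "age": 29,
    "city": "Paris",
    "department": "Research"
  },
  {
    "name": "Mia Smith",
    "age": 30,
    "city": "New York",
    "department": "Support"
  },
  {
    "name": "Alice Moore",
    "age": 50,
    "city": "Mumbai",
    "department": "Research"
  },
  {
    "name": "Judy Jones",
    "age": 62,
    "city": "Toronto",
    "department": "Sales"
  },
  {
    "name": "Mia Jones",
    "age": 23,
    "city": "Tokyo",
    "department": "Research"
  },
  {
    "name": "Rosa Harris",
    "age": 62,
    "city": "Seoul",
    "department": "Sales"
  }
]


Search criteria: {'age': 62, 'department': 'Sales'}

Checking 6 records:
  Quinn Taylor: {age: 29, department: Research}
  Mia Smith: {age: 30, department: Support}
  Alice Moore: {age: 50, department: Research}
  Judy Jones: {age: 62, department: Sales} <-- MATCH
  Mia Jones: {age: 23, department: Research}
  Rosa Harris: {age: 62, department: Sales} <-- MATCH

Matches: ["Judy Jones", "Rosa Harris"]

["Judy Jones", "Rosa Harris"]


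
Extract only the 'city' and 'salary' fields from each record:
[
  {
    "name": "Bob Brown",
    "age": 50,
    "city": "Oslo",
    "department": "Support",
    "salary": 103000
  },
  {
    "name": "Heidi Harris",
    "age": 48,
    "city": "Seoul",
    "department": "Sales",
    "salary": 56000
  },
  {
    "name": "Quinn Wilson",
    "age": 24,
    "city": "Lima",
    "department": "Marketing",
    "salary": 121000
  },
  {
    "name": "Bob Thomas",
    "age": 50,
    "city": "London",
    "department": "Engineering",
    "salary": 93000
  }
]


Original: 4 records with fields: name, age, city, department, salary
Keep: ['city', 'salary']
Drop: ['name', 'age', 'department']
Result: 4 records, 2 fields each

[
  {
    "city": "Oslo",
    "salary": 103000
  },
  {
    "city": "Seoul",
    "salary": 56000
  },
  {
    "city": "Lima",
    "salary": 121000
  },
  {
    "city": "London",
    "salary": 93000
  }
]


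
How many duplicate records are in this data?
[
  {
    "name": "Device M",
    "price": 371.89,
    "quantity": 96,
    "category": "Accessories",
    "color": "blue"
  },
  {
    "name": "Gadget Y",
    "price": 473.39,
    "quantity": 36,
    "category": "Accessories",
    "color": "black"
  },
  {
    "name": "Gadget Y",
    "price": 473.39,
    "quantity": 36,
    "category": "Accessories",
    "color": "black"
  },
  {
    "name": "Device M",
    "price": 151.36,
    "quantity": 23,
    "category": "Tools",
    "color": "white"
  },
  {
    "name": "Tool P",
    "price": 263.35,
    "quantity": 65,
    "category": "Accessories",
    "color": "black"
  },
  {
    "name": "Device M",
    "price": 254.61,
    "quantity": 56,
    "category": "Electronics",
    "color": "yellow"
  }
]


Checking 6 records for duplicates:

  Row 1: Device M ($371.89, qty 96)
  Row 2: Gadget Y ($473.39, qty 36)
  Row 3: Gadget Y ($473.39, qty 36) <-- DUPLICATE
  Row 4: Device M ($151.36, qty 23)
  Row 5: Tool P ($263.35, qty 65)
  Row 6: Device M ($254.61, qty 56)

Duplicates found: 1
Unique records: 5

1 duplicates, 5 unique


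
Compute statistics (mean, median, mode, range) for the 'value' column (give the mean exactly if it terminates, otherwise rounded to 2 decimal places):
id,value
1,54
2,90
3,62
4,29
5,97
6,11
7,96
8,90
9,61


Data: [54, 90, 62, 29, 97, 11, 96, 90, 61]
Count: 9
Sum: 590
Mean: 590/9 ≈ 65.56 (rounded to 2 decimal places)
Sorted: [11, 29, 54, 61, 62, 90, 90, 96, 97]
Median: 62.0
Mode: 90 (2 times)
Range: 97 - 11 = 86
Min: 11, Max: 97

mean≈65.56, median=62.0, mode=90, range=86


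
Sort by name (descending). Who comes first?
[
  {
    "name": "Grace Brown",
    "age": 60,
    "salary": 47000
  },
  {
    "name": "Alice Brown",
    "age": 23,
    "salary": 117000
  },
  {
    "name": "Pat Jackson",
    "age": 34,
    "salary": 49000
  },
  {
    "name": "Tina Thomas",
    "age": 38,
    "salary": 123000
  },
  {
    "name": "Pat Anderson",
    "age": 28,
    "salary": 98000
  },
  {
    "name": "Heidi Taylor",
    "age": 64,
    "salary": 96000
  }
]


Sort by: name (descending)

Sorted order:
  1. Tina Thomas (name = Tina Thomas)
  2. Pat Jackson (name = Pat Jackson)
  3. Pat Anderson (name = Pat Anderson)
  4. Heidi Taylor (name = Heidi Taylor)
  5. Grace Brown (name = Grace Brown)
  6. Alice Brown (name = Alice Brown)

First: Tina Thomas

Tina Thomas


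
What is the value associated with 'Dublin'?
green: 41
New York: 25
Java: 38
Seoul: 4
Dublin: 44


Looking up key 'Dublin'
Value: 44

44


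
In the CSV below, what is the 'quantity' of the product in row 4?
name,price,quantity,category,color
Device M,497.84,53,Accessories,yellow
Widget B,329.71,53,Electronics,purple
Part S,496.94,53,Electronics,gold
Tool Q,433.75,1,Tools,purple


Query: Row 4 ('Tool Q'), column 'quantity'
Value: 1

1


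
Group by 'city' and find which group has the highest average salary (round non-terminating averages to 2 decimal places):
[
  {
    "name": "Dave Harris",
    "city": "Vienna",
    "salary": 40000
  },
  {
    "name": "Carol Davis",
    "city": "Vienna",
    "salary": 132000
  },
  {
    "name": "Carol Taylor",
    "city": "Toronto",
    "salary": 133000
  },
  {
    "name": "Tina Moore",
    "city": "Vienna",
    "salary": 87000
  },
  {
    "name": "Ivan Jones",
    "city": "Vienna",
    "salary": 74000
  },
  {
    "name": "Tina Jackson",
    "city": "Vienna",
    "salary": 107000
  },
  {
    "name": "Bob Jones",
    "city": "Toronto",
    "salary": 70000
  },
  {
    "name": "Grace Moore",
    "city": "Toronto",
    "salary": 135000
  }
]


Group by: city

Groups:
  Toronto: 3 people, avg salary = 338000/3 ≈ $112666.67
  Vienna: 5 people, avg salary = 440000/5 = $88000

Highest average salary: Toronto (≈$112666.67)

Toronto (≈$112666.67)


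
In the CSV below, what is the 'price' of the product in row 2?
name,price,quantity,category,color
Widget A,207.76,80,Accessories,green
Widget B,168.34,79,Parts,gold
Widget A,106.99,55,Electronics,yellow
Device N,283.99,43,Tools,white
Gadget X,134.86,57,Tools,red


Query: Row 2 ('Widget B'), column 'price'
Value: 168.34

168.34


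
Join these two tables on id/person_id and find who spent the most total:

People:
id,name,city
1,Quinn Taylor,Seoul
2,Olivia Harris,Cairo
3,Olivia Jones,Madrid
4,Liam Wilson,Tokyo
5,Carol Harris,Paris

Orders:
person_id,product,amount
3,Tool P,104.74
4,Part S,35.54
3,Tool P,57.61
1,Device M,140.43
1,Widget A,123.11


Join on: people.id = orders.person_id

Joined rows:
  Olivia Jones (Madrid) bought Tool P for $104.74
  Liam Wilson (Tokyo) bought Part S for $35.54
  Olivia Jones (Madrid) bought Tool P for $57.61
  Quinn Taylor (Seoul) bought Device M for $140.43
  Quinn Taylor (Seoul) bought Widget A for $123.11

Total per person:
  Quinn Taylor: $263.54
  Olivia Jones: $162.35
  Liam Wilson: $35.54

Top spender: Quinn Taylor ($263.54)

Quinn Taylor ($263.54)


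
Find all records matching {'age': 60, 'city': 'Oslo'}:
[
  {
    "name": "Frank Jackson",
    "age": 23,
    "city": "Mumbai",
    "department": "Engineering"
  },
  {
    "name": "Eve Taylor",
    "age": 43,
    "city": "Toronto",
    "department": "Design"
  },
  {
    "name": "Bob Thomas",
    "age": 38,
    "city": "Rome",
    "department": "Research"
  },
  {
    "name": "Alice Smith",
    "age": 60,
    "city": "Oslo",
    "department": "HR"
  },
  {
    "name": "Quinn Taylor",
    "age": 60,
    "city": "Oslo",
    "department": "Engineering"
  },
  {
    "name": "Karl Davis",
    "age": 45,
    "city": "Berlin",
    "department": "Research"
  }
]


Search criteria: {'age': 60, 'city': 'Oslo'}

Checking 6 records:
  Frank Jackson: {age: 23, city: Mumbai}
  Eve Taylor: {age: 43, city: Toronto}
  Bob Thomas: {age: 38, city: Rome}
  Alice Smith: {age: 60, city: Oslo} <-- MATCH
  Quinn Taylor: {age: 60, city: Oslo} <-- MATCH
  Karl Davis: {age: 45, city: Berlin}

Matches: ["Alice Smith", "Quinn Taylor"]

["Alice Smith", "Quinn Taylor"]


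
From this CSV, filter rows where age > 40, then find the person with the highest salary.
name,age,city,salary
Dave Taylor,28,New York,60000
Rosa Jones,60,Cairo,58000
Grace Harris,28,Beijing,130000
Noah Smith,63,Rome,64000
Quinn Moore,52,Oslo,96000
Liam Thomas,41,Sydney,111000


Filter: age > 40
Sort by: salary (descending)

Filtered records (4):
  Liam Thomas, age 41, salary $111000
  Quinn Moore, age 52, salary $96000
  Noah Smith, age 63, salary $64000
  Rosa Jones, age 60, salary $58000

Highest salary: Liam Thomas ($111000)

Liam Thomas


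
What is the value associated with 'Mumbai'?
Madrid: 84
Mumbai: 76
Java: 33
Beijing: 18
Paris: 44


Looking up key 'Mumbai'
Value: 76

76


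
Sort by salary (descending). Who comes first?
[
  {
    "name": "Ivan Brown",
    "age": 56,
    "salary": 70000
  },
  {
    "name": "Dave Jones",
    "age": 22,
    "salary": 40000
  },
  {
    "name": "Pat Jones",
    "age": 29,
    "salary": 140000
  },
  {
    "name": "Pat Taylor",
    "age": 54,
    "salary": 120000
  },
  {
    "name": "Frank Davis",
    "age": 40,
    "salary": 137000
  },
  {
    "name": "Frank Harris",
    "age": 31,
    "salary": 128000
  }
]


Sort by: salary (descending)

Sorted order:
  1. Pat Jones (salary = 140000)
  2. Frank Davis (salary = 137000)
  3. Frank Harris (salary = 128000)
  4. Pat Taylor (salary = 120000)
  5. Ivan Brown (salary = 70000)
  6. Dave Jones (salary = 40000)

First: Pat Jones

Pat Jones


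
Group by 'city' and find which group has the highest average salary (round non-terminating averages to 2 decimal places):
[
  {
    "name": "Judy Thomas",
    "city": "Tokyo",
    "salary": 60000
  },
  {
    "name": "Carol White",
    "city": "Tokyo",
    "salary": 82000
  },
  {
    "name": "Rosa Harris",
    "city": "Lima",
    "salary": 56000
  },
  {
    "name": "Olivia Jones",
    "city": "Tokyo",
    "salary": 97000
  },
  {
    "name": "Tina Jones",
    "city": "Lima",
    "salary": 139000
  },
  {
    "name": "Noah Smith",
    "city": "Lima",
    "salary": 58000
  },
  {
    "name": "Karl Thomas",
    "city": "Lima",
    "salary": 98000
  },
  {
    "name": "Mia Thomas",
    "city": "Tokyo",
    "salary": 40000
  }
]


Group by: city

Groups:
  Lima: 4 people, avg salary = 351000/4 = $87750
  Tokyo: 4 people, avg salary = 279000/4 = $69750

Highest average salary: Lima ($87750)

Lima ($87750)


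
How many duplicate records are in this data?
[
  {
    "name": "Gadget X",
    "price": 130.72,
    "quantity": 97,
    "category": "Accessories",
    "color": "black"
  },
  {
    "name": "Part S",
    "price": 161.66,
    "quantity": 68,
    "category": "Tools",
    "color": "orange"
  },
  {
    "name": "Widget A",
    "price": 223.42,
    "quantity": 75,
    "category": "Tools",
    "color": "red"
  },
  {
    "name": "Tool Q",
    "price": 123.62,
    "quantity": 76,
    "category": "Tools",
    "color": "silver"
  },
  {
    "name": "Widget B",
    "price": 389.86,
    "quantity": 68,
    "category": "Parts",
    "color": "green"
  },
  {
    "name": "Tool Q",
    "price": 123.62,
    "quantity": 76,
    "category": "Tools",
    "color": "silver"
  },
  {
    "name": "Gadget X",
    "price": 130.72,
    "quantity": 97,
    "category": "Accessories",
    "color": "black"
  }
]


Checking 7 records for duplicates:

  Row 1: Gadget X ($130.72, qty 97)
  Row 2: Part S ($161.66, qty 68)
  Row 3: Widget A ($223.42, qty 75)
  Row 4: Tool Q ($123.62, qty 76)
  Row 5: Widget B ($389.86, qty 68)
  Row 6: Tool Q ($123.62, qty 76) <-- DUPLICATE
  Row 7: Gadget X ($130.72, qty 97) <-- DUPLICATE

Duplicates found: 2
Unique records: 5

2 duplicates, 5 unique


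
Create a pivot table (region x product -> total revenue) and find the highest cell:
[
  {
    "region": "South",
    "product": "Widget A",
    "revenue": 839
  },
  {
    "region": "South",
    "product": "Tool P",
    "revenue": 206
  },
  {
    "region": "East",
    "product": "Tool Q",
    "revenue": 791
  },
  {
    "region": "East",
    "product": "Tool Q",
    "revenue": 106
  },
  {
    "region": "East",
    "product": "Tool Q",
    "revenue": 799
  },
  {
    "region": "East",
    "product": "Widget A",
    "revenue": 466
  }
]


Pivot: region (rows) x product (columns) -> total revenue

     Tool P        Tool Q        Widget A    
East             0          1696           466  
South          206             0           839  

Highest: East / Tool Q = $1696

East / Tool Q = $1696


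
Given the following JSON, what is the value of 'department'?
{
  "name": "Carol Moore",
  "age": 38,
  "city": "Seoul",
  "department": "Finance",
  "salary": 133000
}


Looking up field 'department'
Value: Finance

Finance


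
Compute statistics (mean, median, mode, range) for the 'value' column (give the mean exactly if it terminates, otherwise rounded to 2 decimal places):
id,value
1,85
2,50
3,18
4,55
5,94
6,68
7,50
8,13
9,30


Data: [85, 50, 18, 55, 94, 68, 50, 13, 30]
Count: 9
Sum: 463
Mean: 463/9 ≈ 51.44 (rounded to 2 decimal places)
Sorted: [13, 18, 30, 50, 50, 55, 68, 85, 94]
Median: 50.0
Mode: 50 (2 times)
Range: 94 - 13 = 81
Min: 13, Max: 94

mean≈51.44, median=50.0, mode=50, range=81


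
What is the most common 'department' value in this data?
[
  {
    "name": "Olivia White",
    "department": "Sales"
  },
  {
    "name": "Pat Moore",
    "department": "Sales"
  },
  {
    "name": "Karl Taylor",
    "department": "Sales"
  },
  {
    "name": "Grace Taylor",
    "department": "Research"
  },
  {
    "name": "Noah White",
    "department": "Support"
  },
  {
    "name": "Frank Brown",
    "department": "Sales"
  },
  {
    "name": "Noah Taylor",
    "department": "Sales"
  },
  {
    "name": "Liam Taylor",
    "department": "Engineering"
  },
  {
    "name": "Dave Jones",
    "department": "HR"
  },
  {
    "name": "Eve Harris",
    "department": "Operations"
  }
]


Counting 'department' values across 10 records:

  Sales: 5 #####
  Research: 1 #
  Support: 1 #
  Engineering: 1 #
  HR: 1 #
  Operations: 1 #

Most common: Sales (5 times)

Sales (5 times)


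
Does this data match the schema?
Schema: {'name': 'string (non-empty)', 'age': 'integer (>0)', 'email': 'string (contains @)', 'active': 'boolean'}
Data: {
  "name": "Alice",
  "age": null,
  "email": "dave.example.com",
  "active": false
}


Validating each field against schema:
  name: OK (non-empty string)
  age: FAIL (null is not an integer)
  email: FAIL ("dave.example.com" does not contain @)
  active: OK (boolean)

Result: INVALID (2 errors: age, email)

INVALID (2 errors: age, email)


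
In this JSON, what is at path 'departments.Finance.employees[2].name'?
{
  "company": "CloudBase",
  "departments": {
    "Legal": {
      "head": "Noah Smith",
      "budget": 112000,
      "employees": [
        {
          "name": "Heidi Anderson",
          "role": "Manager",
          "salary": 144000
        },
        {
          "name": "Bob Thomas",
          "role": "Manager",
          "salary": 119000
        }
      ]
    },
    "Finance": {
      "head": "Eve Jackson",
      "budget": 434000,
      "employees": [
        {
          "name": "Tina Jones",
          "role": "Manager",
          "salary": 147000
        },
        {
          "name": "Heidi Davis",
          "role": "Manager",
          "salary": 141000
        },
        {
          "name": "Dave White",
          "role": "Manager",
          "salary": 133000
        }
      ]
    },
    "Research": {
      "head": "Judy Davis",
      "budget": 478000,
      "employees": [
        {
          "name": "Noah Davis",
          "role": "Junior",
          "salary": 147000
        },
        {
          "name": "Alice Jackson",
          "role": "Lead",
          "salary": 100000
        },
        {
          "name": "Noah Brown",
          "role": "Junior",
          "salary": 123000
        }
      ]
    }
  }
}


Path: departments.Finance.employees[2].name

Navigate:
  -> departments
  -> Finance
  -> employees[2].name = 'Dave White'

Dave White


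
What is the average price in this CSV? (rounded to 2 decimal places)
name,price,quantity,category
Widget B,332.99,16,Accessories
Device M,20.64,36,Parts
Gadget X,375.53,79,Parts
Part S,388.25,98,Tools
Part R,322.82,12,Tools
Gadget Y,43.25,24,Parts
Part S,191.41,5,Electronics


Computing average price:
Values: [332.99, 20.64, 375.53, 388.25, 322.82, 43.25, 191.41]
Sum = 1674.89
Count = 7
Average = 1674.89/7 = 239.27

239.27


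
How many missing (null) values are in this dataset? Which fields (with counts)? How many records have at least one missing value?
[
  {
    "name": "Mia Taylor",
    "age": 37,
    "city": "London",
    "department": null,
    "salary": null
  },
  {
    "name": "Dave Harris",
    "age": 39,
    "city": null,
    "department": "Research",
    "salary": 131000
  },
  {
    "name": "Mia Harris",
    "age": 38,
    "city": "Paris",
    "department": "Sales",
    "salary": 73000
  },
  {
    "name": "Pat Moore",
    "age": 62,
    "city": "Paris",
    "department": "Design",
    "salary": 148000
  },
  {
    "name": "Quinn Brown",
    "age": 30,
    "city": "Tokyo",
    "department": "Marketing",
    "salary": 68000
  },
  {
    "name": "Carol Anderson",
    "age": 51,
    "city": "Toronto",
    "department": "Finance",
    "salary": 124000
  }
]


Checking for missing (null) values in 6 records:

  Mia Taylor: department, salary
  Dave Harris: city
  Mia Harris: complete
  Pat Moore: complete
  Quinn Brown: complete
  Carol Anderson: complete

Per field:
  name: 0 missing
  age: 0 missing
  city: 1 missing
  department: 1 missing
  salary: 1 missing

Total missing values: 3
Records with any missing: 2

3 missing values (city: 1, department: 1, salary: 1); 2 incomplete records


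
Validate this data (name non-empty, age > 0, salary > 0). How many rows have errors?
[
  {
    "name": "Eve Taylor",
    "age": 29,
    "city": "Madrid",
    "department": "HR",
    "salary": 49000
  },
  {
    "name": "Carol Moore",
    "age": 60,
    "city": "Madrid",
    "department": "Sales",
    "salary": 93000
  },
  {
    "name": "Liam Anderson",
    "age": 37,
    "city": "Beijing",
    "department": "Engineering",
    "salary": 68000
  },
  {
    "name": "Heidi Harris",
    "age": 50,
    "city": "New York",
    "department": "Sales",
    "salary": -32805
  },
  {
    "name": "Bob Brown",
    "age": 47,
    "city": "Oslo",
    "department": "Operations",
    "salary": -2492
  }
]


Validating 5 records:
Rules: name non-empty, age > 0, salary > 0

  Row 1 (Eve Taylor): OK
  Row 2 (Carol Moore): OK
  Row 3 (Liam Anderson): OK
  Row 4 (Heidi Harris): negative salary: -32805
  Row 5 (Bob Brown): negative salary: -2492

Total errors: 2

2 errors


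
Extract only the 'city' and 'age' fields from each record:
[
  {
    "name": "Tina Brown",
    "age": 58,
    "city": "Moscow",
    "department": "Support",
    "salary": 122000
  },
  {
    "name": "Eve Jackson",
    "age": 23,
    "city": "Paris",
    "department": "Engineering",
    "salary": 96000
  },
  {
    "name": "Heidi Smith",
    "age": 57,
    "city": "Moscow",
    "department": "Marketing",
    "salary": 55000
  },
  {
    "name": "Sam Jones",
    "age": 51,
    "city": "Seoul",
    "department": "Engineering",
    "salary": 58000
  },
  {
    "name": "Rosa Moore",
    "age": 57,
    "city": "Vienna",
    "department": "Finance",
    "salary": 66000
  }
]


Original: 5 records with fields: name, age, city, department, salary
Keep: ['city', 'age']
Drop: ['name', 'department', 'salary']
Result: 5 records, 2 fields each

[
  {
    "city": "Moscow",
    "age": 58
  },
  {
    "city": "Paris",
    "age": 23
  },
  {
    "city": "Moscow",
    "age": 57
  },
  {
    "city": "Seoul",
    "age": 51
  },
  {
    "city": "Vienna",
    "age": 57
  }
]


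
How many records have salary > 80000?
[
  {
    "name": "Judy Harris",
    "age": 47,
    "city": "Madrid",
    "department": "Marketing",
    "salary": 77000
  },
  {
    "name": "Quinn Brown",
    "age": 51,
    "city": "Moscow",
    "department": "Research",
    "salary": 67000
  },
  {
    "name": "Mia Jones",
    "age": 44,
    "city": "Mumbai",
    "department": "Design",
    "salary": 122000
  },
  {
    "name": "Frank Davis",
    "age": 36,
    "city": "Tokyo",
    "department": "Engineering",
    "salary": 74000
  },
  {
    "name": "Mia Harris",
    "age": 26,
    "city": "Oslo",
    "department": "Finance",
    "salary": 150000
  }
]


Data: 5 records
Condition: salary > 80000

Checking each record:
  Judy Harris: 77000
  Quinn Brown: 67000
  Mia Jones: 122000 MATCH
  Frank Davis: 74000
  Mia Harris: 150000 MATCH

Count: 2

2


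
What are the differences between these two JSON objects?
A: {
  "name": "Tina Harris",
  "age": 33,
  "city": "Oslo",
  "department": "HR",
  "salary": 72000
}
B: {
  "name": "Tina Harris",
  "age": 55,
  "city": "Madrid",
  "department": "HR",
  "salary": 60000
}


Comparing each field (in key order):
  name: same
  age: DIFFERENT
  city: DIFFERENT
  department: same
  salary: DIFFERENT
Differences:
  age: 33 -> 55
  city: Oslo -> Madrid
  salary: 72000 -> 60000

3 field(s) changed

3 changes: age, city, salary


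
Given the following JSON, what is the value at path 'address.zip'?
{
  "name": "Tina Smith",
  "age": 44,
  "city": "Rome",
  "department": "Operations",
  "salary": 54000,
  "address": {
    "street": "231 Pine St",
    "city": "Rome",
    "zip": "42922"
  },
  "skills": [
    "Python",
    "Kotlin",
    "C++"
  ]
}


Query: address.zip
Path: address -> zip
Value: 42922

42922


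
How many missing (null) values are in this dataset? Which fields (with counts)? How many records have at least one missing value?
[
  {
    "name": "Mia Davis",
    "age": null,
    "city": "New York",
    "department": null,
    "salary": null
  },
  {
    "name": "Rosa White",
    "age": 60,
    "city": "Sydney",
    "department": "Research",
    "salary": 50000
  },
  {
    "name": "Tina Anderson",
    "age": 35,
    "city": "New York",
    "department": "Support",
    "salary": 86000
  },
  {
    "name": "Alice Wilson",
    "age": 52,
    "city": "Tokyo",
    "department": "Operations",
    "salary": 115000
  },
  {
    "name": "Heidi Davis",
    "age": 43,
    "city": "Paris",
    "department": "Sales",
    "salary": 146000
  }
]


Checking for missing (null) values in 5 records:

  Mia Davis: age, department, salary
  Rosa White: complete
  Tina Anderson: complete
  Alice Wilson: complete
  Heidi Davis: complete

Per field:
  name: 0 missing
  age: 1 missing
  city: 0 missing
  department: 1 missing
  salary: 1 missing

Total missing values: 3
Records with any missing: 1

3 missing values (age: 1, department: 1, salary: 1); 1 incomplete records


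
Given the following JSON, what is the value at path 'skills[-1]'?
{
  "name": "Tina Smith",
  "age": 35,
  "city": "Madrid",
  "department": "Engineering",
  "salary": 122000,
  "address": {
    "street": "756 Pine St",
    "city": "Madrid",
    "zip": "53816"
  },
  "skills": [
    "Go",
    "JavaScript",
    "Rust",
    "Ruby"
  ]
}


Query: skills[-1]
Path: skills -> last element
Value: Ruby

Ruby


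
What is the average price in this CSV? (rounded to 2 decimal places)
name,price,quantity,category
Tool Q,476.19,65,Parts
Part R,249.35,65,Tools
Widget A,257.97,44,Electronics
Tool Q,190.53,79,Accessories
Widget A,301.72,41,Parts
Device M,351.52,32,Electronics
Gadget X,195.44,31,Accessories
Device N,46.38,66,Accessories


Computing average price:
Values: [476.19, 249.35, 257.97, 190.53, 301.72, 351.52, 195.44, 46.38]
Sum = 2069.10
Count = 8
Average = 2069.10/8 = 258.6375 exactly -> 258.64 (rounded half-up to 2 decimal places)

258.64


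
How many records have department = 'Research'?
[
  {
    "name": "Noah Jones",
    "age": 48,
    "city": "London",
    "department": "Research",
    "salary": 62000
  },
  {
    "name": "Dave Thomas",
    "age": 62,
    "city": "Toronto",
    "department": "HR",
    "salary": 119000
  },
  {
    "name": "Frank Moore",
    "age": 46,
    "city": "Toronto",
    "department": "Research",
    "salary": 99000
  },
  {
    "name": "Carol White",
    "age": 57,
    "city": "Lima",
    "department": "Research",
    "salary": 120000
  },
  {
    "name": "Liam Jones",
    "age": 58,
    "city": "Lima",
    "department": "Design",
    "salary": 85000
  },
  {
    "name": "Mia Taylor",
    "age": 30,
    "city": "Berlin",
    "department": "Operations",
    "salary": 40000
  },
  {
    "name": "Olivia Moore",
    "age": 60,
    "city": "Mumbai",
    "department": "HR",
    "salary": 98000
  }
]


Data: 7 records
Condition: department = 'Research'

Checking each record:
  Noah Jones: Research MATCH
  Dave Thomas: HR
  Frank Moore: Research MATCH
  Carol White: Research MATCH
  Liam Jones: Design
  Mia Taylor: Operations
  Olivia Moore: HR

Count: 3

3


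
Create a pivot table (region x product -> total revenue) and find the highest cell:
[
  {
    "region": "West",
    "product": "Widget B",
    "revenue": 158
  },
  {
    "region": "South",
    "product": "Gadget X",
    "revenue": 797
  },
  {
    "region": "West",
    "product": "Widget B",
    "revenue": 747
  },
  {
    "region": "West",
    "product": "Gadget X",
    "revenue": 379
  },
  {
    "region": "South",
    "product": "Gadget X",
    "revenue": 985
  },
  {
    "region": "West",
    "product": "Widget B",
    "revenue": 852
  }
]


Pivot: region (rows) x product (columns) -> total revenue

     Gadget X      Widget B    
South         1782             0  
West           379          1757  

Highest: South / Gadget X = $1782

South / Gadget X = $1782


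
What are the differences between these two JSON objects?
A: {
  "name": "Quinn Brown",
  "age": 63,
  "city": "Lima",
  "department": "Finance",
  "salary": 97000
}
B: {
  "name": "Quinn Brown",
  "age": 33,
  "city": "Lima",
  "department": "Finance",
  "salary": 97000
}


Comparing each field (in key order):
  name: same
  age: DIFFERENT
  city: same
  department: same
  salary: same
Differences:
  age: 63 -> 33

1 field(s) changed

1 change: age


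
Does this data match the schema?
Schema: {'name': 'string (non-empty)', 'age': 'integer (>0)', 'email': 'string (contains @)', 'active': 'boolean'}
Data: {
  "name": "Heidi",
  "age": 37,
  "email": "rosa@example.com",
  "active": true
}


Validating each field against schema:
  name: OK (non-empty string)
  age: OK (positive integer)
  email: OK (string with @)
  active: OK (boolean)

Result: VALID

VALID


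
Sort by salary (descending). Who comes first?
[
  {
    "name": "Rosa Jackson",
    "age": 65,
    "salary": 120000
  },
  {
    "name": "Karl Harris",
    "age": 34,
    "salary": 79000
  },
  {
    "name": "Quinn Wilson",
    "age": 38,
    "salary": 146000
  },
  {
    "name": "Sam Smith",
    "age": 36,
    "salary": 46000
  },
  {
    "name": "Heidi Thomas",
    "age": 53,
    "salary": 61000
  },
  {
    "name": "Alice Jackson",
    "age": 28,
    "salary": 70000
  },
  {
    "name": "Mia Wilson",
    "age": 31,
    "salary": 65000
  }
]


Sort by: salary (descending)

Sorted order:
  1. Quinn Wilson (salary = 146000)
  2. Rosa Jackson (salary = 120000)
  3. Karl Harris (salary = 79000)
  4. Alice Jackson (salary = 70000)
  5. Mia Wilson (salary = 65000)
  6. Heidi Thomas (salary = 61000)
  7. Sam Smith (salary = 46000)

First: Quinn Wilson

Quinn Wilson


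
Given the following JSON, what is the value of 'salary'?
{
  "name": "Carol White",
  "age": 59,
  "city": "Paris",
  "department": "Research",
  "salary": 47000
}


Looking up field 'salary'
Value: 47000

47000


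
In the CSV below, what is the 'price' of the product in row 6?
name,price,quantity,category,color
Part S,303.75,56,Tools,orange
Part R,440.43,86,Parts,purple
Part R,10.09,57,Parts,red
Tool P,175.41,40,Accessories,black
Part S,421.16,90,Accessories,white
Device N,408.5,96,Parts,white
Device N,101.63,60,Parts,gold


Query: Row 6 ('Device N'), column 'price'
Value: 408.5

408.5


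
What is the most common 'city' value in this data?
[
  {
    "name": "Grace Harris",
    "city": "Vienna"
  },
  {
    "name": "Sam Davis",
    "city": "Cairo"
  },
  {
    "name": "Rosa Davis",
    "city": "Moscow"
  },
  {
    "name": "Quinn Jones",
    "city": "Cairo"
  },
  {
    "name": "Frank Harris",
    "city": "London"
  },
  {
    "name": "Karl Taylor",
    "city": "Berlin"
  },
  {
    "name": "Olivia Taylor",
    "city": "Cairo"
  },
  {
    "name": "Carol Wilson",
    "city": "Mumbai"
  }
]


Counting 'city' values across 8 records:

  Cairo: 3 ###
  Vienna: 1 #
  Moscow: 1 #
  London: 1 #
  Berlin: 1 #
  Mumbai: 1 #

Most common: Cairo (3 times)

Cairo (3 times)


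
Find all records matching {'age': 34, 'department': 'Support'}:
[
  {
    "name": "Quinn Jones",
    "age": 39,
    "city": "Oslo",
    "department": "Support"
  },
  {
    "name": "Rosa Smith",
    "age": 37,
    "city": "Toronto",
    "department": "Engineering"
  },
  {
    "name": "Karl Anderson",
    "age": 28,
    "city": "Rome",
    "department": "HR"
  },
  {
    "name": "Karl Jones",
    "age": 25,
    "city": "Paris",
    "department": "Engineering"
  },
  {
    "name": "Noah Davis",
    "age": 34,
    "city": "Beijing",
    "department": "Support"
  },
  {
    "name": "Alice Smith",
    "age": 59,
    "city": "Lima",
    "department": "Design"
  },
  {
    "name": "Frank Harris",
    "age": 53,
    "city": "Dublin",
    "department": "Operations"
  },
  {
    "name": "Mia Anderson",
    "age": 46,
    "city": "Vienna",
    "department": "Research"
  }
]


Search criteria: {'age': 34, 'department': 'Support'}

Checking 8 records:
  Quinn Jones: {age: 39, department: Support}
  Rosa Smith: {age: 37, department: Engineering}
  Karl Anderson: {age: 28, department: HR}
  Karl Jones: {age: 25, department: Engineering}
  Noah Davis: {age: 34, department: Support} <-- MATCH
  Alice Smith: {age: 59, department: Design}
  Frank Harris: {age: 53, department: Operations}
  Mia Anderson: {age: 46, department: Research}

Matches: ["Noah Davis"]

["Noah Davis"]


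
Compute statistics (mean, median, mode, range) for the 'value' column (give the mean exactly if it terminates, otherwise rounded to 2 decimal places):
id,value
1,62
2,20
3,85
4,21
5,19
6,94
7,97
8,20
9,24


Data: [62, 20, 85, 21, 19, 94, 97, 20, 24]
Count: 9
Sum: 442
Mean: 442/9 ≈ 49.11 (rounded to 2 decimal places)
Sorted: [19, 20, 20, 21, 24, 62, 85, 94, 97]
Median: 24.0
Mode: 20 (2 times)
Range: 97 - 19 = 78
Min: 19, Max: 97

mean≈49.11, median=24.0, mode=20, range=78


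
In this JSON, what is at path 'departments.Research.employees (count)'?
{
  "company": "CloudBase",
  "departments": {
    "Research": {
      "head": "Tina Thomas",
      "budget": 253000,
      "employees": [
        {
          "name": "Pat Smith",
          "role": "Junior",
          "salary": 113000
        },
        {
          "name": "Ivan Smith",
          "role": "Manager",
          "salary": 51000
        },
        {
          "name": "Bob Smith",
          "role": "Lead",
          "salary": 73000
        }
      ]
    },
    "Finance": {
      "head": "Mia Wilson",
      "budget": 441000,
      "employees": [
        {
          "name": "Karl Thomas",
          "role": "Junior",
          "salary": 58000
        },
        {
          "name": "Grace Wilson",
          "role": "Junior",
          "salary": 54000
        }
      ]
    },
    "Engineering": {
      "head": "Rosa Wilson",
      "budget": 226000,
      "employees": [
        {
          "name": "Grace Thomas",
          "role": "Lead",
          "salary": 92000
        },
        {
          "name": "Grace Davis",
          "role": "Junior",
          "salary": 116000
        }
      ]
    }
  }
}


Path: departments.Research.employees (count)

Navigate:
  -> departments
  -> Research
  -> employees (array, length 3)

3


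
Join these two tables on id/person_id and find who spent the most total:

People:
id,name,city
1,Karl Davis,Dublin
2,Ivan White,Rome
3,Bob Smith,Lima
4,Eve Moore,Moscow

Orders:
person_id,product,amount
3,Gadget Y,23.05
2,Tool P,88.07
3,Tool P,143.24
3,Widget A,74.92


Join on: people.id = orders.person_id

Joined rows:
  Bob Smith (Lima) bought Gadget Y for $23.05
  Ivan White (Rome) bought Tool P for $88.07
  Bob Smith (Lima) bought Tool P for $143.24
  Bob Smith (Lima) bought Widget A for $74.92

Total per person:
  Bob Smith: $241.21
  Ivan White: $88.07

Top spender: Bob Smith ($241.21)

Bob Smith ($241.21)


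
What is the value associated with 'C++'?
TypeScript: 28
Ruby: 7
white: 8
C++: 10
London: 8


Looking up key 'C++'
Value: 10

10


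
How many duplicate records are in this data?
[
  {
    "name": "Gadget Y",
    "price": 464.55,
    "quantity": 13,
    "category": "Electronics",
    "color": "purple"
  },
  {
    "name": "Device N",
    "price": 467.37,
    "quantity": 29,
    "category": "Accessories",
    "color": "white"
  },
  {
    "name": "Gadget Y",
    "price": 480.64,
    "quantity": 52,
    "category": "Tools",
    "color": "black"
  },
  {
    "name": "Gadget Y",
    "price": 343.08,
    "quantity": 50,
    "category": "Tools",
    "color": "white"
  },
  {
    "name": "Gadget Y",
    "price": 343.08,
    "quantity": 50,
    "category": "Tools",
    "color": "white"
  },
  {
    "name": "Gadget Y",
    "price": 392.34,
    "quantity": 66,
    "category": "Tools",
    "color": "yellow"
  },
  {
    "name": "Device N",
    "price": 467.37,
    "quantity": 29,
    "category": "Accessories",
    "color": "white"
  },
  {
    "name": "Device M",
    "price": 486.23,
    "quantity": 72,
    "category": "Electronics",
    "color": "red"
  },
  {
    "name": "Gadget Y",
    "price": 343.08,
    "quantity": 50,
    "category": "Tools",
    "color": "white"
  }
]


Checking 9 records for duplicates:

  Row 1: Gadget Y ($464.55, qty 13)
  Row 2: Device N ($467.37, qty 29)
  Row 3: Gadget Y ($480.64, qty 52)
  Row 4: Gadget Y ($343.08, qty 50)
  Row 5: Gadget Y ($343.08, qty 50) <-- DUPLICATE
  Row 6: Gadget Y ($392.34, qty 66)
  Row 7: Device N ($467.37, qty 29) <-- DUPLICATE
  Row 8: Device M ($486.23, qty 72)
  Row 9: Gadget Y ($343.08, qty 50) <-- DUPLICATE

Duplicates found: 3
Unique records: 6

3 duplicates, 6 unique


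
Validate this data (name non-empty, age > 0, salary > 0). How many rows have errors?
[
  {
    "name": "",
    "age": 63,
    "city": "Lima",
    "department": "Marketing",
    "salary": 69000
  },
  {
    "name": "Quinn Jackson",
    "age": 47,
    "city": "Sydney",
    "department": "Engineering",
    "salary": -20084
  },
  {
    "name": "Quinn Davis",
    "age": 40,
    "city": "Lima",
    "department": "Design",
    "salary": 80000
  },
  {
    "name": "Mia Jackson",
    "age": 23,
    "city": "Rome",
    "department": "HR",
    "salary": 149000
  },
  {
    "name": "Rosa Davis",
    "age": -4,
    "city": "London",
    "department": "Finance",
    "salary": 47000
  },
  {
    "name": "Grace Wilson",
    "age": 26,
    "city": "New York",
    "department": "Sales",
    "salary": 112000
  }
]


Validating 6 records:
Rules: name non-empty, age > 0, salary > 0

  Row 1 (???): empty name
  Row 2 (Quinn Jackson): negative salary: -20084
  Row 3 (Quinn Davis): OK
  Row 4 (Mia Jackson): OK
  Row 5 (Rosa Davis): negative age: -4
  Row 6 (Grace Wilson): OK

Total errors: 3

3 errors


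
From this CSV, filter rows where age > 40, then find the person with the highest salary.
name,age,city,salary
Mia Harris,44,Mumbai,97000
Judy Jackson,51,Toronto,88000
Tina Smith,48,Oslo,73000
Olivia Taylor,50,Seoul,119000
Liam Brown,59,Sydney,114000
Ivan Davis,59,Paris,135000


Filter: age > 40
Sort by: salary (descending)

Filtered records (6):
  Ivan Davis, age 59, salary $135000
  Olivia Taylor, age 50, salary $119000
  Liam Brown, age 59, salary $114000
  Mia Harris, age 44, salary $97000
  Judy Jackson, age 51, salary $88000
  Tina Smith, age 48, salary $73000

Highest salary: Ivan Davis ($135000)

Ivan Davis


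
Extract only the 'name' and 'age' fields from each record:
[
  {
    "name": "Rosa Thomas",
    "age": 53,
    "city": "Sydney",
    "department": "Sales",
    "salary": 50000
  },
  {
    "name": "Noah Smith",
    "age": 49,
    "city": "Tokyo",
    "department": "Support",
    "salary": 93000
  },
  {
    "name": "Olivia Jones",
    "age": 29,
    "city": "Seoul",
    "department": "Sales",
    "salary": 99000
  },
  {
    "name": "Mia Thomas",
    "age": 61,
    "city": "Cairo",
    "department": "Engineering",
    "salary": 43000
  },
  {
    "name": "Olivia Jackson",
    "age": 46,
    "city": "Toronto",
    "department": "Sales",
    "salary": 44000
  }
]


Original: 5 records with fields: name, age, city, department, salary
Keep: ['name', 'age']
Drop: ['city', 'department', 'salary']
Result: 5 records, 2 fields each

[
  {
    "name": "Rosa Thomas",
    "age": 53
  },
  {
    "name": "Noah Smith",
    "age": 49
  },
  {
    "name": "Olivia Jones",
    "age": 29
  },
  {
    "name": "Mia Thomas",
    "age": 61
  },
  {
    "name": "Olivia Jackson",
    "age": 46
  }
]


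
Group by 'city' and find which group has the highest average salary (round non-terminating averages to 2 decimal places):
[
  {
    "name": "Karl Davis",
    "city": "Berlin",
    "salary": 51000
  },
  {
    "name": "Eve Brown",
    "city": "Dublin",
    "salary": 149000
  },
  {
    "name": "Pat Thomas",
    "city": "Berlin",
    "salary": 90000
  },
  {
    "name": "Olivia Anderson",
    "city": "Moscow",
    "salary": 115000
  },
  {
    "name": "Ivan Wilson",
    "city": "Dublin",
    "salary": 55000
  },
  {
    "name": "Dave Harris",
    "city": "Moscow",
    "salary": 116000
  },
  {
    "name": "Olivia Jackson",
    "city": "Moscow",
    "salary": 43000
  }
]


Group by: city

Groups:
  Berlin: 2 people, avg salary = 141000/2 = $70500
  Dublin: 2 people, avg salary = 204000/2 = $102000
  Moscow: 3 people, avg salary = 274000/3 ≈ $91333.33

Highest average salary: Dublin ($102000)

Dublin ($102000)
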